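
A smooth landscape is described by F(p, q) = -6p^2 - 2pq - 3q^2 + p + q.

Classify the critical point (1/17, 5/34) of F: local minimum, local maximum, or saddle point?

The Hessian of F is constant: H = [[-12, -2], [-2, -6]].
det(H) = (-12)·(-6) − (-2)² = 68.
det(H) > 0 and tr(H) = -18 < 0, so H is negative definite and the point is a local maximum.

local maximum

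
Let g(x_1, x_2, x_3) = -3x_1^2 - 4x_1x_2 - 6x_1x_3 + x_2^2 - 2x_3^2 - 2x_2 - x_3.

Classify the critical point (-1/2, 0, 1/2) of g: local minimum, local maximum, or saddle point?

The Hessian is constant: H = [[-6, -4, -6], [-4, 2, 0], [-6, 0, -4]].
Leading principal minors: Δ₁ = -6, Δ₂ = -28, Δ₃ = 40.
The minors fit neither the all-positive nor the alternating-sign pattern, so H is indefinite: a saddle point.

saddle point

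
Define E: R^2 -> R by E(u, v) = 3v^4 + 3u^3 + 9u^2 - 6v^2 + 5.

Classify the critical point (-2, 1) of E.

The mixed partial ∂²E/∂u∂v is 0, so the Hessian at any point is diag(E_uu, E_vv) = diag(18(u + 1), 12(3v^2 - 1)).
At (-2, 1): H = diag(-18, 24).
The eigenvalues have opposite signs, so H is indefinite: a saddle point.

saddle point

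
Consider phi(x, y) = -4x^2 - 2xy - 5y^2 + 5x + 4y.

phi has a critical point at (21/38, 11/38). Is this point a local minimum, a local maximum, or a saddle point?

The Hessian of phi is constant: H = [[-8, -2], [-2, -10]].
det(H) = (-8)·(-10) − (-2)² = 76.
det(H) > 0 and tr(H) = -18 < 0, so H is negative definite and the point is a local maximum.

local maximum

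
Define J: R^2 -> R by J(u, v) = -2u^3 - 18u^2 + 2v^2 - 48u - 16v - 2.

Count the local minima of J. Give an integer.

1

J separates as a function of u plus a function of v, so ∇J=0 decouples.
∂J/∂u = -6(u + 2)(u + 4) = 0 at u ∈ {-4, -2}; ∂J/∂v = 4(v - 4) = 0 at v ∈ {4}.
The Hessian is diagonal: diag(J_uu, J_vv). Second derivatives: J_uu(-4)=12, J_uu(-2)=-12; J_vv(4)=4.
Local minima occur where both diagonal entries positive: (-4, 4). Count: 1.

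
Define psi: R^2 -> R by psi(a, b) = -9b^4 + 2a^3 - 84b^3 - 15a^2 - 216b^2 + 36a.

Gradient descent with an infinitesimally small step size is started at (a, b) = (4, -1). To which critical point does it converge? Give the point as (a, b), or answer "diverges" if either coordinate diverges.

(3, -3)

psi is separable, so gradient descent decouples: a follows -∂psi/∂a, b follows -∂psi/∂b.
∂psi/∂a = 6(a - 3)(a - 2); at a=4 this is 12, so a decreases.
∂psi/∂b = -36b(b + 3)(b + 4); at b=-1 this is 216, so b decreases.
a converges to its nearest critical value 3 (a local min of the a-part); b converges to -3. The iterate converges to (3, -3).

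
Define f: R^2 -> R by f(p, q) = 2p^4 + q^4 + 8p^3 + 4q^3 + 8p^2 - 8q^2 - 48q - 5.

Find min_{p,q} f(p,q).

f(p,q) separates as A(p) + B(q) − 5, so its minimum is min A + min B − 5.
A'(p) = 8p(p + 1)(p + 2) vanishes at p ∈ {-2, -1, 0}; B'(q) = 4(q - 2)(q + 2)(q + 3) vanishes at q ∈ {-3, -2, 2}.
Local minima of A (where A''>0): A(-2)=0, A(0)=0. Local minima of B: B(-3)=45, B(2)=-80.
So the global minimum of f is A(-2) + B(2) − 5 = 0 − 80 − 5 = -85, attained at (-2, 2).

-85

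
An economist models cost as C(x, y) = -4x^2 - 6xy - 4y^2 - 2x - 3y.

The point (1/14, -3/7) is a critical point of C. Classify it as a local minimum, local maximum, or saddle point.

The Hessian of C is constant: H = [[-8, -6], [-6, -8]].
det(H) = (-8)·(-8) − (-6)² = 28.
det(H) > 0 and tr(H) = -16 < 0, so H is negative definite and the point is a local maximum.

local maximum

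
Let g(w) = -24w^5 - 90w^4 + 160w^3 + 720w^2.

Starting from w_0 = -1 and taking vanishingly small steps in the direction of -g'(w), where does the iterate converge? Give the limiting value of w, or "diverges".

g'(w) = -120w(w - 2)(w + 2)(w + 3), so g'(-1) = -720.
Gradient descent moves in the -g' direction, i.e. w is increasing.
The nearest critical point in that direction is w = 0, where g'' = 1440 > 0 (a local minimum). The iterate converges there.

0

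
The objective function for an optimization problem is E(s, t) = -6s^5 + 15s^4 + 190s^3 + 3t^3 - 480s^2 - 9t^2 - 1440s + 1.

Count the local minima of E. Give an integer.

2

E separates as a function of s plus a function of t, so ∇E=0 decouples.
∂E/∂s = -30(s - 4)(s - 3)(s + 1)(s + 4) = 0 at s ∈ {-4, -1, 3, 4}; ∂E/∂t = 9t(t - 2) = 0 at t ∈ {0, 2}.
The Hessian is diagonal: diag(E_ss, E_tt). Second derivatives: E_ss(-4)=5040, E_ss(-1)=-1800, E_ss(3)=840, E_ss(4)=-1200; E_tt(0)=-18, E_tt(2)=18.
Local minima occur where both diagonal entries positive: (-4, 2), (3, 2). Count: 2.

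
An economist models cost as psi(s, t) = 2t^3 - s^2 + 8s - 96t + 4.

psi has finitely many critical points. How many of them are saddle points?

1

psi separates as a function of s plus a function of t, so ∇psi=0 decouples.
∂psi/∂s = -2(s - 4) = 0 at s ∈ {4}; ∂psi/∂t = 6(t - 4)(t + 4) = 0 at t ∈ {-4, 4}.
The Hessian is diagonal: diag(psi_ss, psi_tt). Second derivatives: psi_ss(4)=-2; psi_tt(-4)=-48, psi_tt(4)=48.
Saddle points occur where the two diagonal entries have opposite signs: (4, 4). Count: 1.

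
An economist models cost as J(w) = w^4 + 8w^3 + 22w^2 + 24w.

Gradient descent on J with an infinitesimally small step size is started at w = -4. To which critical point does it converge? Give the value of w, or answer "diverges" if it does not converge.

-3

J'(w) = 4(w + 1)(w + 2)(w + 3), so J'(-4) = -24.
Gradient descent moves in the -J' direction, i.e. w is increasing.
The nearest critical point in that direction is w = -3, where J'' = 8 > 0 (a local minimum). The iterate converges there.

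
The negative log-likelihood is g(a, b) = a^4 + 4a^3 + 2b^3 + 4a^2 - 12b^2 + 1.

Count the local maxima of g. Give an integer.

1

g separates as a function of a plus a function of b, so ∇g=0 decouples.
∂g/∂a = 4a(a + 1)(a + 2) = 0 at a ∈ {-2, -1, 0}; ∂g/∂b = 6b(b - 4) = 0 at b ∈ {0, 4}.
The Hessian is diagonal: diag(g_aa, g_bb). Second derivatives: g_aa(-2)=8, g_aa(-1)=-4, g_aa(0)=8; g_bb(0)=-24, g_bb(4)=24.
Local maxima occur where both diagonal entries negative: (-1, 0). Count: 1.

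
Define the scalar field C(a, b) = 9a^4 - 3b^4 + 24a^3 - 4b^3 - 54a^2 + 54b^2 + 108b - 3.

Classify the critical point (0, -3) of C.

local maximum

The mixed partial ∂²C/∂a∂b is 0, so the Hessian at any point is diag(C_aa, C_bb) = diag(36(3a^2 + 4a - 3), 12(-3b^2 - 2b + 9)).
At (0, -3): H = diag(-108, -144).
Both eigenvalues are negative, so H is negative definite: a local maximum.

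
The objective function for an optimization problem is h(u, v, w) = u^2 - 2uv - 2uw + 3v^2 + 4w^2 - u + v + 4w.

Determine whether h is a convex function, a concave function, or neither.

h is quadratic, so its Hessian is the constant matrix H = [[2, -2, -2], [-2, 6, 0], [-2, 0, 8]].
Leading principal minors: 2, 8, 40.
All positive ⇒ H ≻ 0 ⇒ convex.

convex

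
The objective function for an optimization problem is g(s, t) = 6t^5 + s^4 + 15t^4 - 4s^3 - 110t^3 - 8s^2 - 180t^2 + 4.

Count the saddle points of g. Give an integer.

6

g separates as a function of s plus a function of t, so ∇g=0 decouples.
∂g/∂s = 4s(s - 4)(s + 1) = 0 at s ∈ {-1, 0, 4}; ∂g/∂t = 30t(t - 3)(t + 1)(t + 4) = 0 at t ∈ {-4, -1, 0, 3}.
The Hessian is diagonal: diag(g_ss, g_tt). Second derivatives: g_ss(-1)=20, g_ss(0)=-16, g_ss(4)=80; g_tt(-4)=-2520, g_tt(-1)=360, g_tt(0)=-360, g_tt(3)=2520.
Saddle points occur where the two diagonal entries have opposite signs: (-1, -4), (-1, 0), (0, -1), (0, 3), (4, -4), (4, 0). Count: 6.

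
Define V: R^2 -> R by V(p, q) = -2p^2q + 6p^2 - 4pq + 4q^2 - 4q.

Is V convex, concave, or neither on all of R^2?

neither

The term -2p^2q is cubic, so the Hessian is not constant.
∂²V/∂p² = -4q + 12, which takes both signs as q varies (negative for sufficiently large q). A diagonal entry of the Hessian changing sign means the Hessian is neither positive- nor negative-semidefinite on all of R^2.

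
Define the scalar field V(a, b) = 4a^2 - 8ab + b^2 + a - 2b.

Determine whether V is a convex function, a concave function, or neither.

neither

V is quadratic, so its Hessian is the constant matrix H = [[8, -8], [-8, 2]].
det(H) = -48, tr(H) = 10.
det(H) < 0, so H is indefinite: neither convex nor concave.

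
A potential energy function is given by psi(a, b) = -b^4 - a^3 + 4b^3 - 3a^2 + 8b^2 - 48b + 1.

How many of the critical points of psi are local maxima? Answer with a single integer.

psi separates as a function of a plus a function of b, so ∇psi=0 decouples.
∂psi/∂a = -3a(a + 2) = 0 at a ∈ {-2, 0}; ∂psi/∂b = -4(b - 3)(b - 2)(b + 2) = 0 at b ∈ {-2, 2, 3}.
The Hessian is diagonal: diag(psi_aa, psi_bb). Second derivatives: psi_aa(-2)=6, psi_aa(0)=-6; psi_bb(-2)=-80, psi_bb(2)=16, psi_bb(3)=-20.
Local maxima occur where both diagonal entries negative: (0, -2), (0, 3). Count: 2.

2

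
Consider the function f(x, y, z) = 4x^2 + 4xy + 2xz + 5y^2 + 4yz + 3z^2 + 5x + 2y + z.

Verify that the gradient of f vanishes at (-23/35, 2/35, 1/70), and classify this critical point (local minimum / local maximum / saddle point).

local minimum

∇f = (8x + 4y + 2z + 5, 4x + 10y + 4z + 2, 2x + 4y + 6z + 1); substituting (-23/35, 2/35, 1/70) gives ∇f = (0, 0, 0), so (-23/35, 2/35, 1/70) is indeed a critical point.
The Hessian is constant: H = [[8, 4, 2], [4, 10, 4], [2, 4, 6]].
Leading principal minors: Δ₁ = 8, Δ₂ = 64, Δ₃ = 280.
All leading minors are positive, so H is positive definite: a local minimum.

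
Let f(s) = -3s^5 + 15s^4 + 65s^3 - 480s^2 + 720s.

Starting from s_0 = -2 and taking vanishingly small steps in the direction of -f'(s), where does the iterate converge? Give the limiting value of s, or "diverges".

f'(s) = -15(s - 4)(s - 3)(s - 1)(s + 4), so f'(-2) = 2700.
Gradient descent moves in the -f' direction, i.e. s is decreasing.
The nearest critical point in that direction is s = -4, where f'' = 4200 > 0 (a local minimum). The iterate converges there.

-4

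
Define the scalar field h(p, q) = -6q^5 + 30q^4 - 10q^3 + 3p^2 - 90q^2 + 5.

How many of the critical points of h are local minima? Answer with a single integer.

2

h separates as a function of p plus a function of q, so ∇h=0 decouples.
∂h/∂p = 6p = 0 at p ∈ {0}; ∂h/∂q = -30q(q - 3)(q - 2)(q + 1) = 0 at q ∈ {-1, 0, 2, 3}.
The Hessian is diagonal: diag(h_pp, h_qq). Second derivatives: h_pp(0)=6; h_qq(-1)=360, h_qq(0)=-180, h_qq(2)=180, h_qq(3)=-360.
Local minima occur where both diagonal entries positive: (0, -1), (0, 2). Count: 2.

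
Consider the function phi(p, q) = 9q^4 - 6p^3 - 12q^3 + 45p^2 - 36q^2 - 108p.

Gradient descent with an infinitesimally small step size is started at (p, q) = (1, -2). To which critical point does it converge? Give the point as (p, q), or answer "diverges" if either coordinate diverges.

phi is separable, so gradient descent decouples: p follows -∂phi/∂p, q follows -∂phi/∂q.
∂phi/∂p = -18(p - 3)(p - 2); at p=1 this is -36, so p increases.
∂phi/∂q = 36q(q - 2)(q + 1); at q=-2 this is -288, so q increases.
p converges to its nearest critical value 2 (a local min of the p-part); q converges to -1. The iterate converges to (2, -1).

(2, -1)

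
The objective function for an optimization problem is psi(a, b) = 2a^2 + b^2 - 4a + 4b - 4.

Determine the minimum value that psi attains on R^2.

psi(a,b) separates as P(a) + Q(b) − 4, so its minimum is min P + min Q − 4.
P'(a) = 4a - 4 vanishes at a ∈ {1}; Q'(b) = 2b + 4 vanishes at b ∈ {-2}.
Local minima of P (where P''>0): P(1)=-2. Local minima of Q: Q(-2)=-4.
So the global minimum of psi is P(1) + Q(-2) − 4 = -2 − 4 − 4 = -10, attained at (1, -2).

-10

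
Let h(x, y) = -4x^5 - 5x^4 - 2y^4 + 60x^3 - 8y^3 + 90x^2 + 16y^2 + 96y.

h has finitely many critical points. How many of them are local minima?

h separates as a function of x plus a function of y, so ∇h=0 decouples.
∂h/∂x = -20x(x - 3)(x + 1)(x + 3) = 0 at x ∈ {-3, -1, 0, 3}; ∂h/∂y = -8(y - 2)(y + 2)(y + 3) = 0 at y ∈ {-3, -2, 2}.
The Hessian is diagonal: diag(h_xx, h_yy). Second derivatives: h_xx(-3)=720, h_xx(-1)=-160, h_xx(0)=180, h_xx(3)=-1440; h_yy(-3)=-40, h_yy(-2)=32, h_yy(2)=-160.
Local minima occur where both diagonal entries positive: (-3, -2), (0, -2). Count: 2.

2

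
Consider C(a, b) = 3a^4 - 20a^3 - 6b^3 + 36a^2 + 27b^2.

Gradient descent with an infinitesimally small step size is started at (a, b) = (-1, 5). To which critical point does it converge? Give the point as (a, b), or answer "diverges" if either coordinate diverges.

diverges

C is separable, so gradient descent decouples: a follows -∂C/∂a, b follows -∂C/∂b.
∂C/∂a = 12a(a - 3)(a - 2); at a=-1 this is -144, so a increases.
∂C/∂b = -18b(b - 3); at b=5 this is -180, so b increases.
The b-coordinate has no critical point in that direction and runs off to infinity.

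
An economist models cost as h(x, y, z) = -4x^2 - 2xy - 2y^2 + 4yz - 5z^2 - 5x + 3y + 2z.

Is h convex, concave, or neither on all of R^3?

h is quadratic, so its Hessian is the constant matrix H = [[-8, -2, 0], [-2, -4, 4], [0, 4, -10]].
Leading principal minors: -8, 28, -152.
Signs alternate −, +, − ⇒ H ≺ 0 ⇒ concave.

concave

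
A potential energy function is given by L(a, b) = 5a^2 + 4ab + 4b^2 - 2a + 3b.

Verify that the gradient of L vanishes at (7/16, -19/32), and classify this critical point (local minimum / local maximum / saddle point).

∇L = (10a + 4b - 2, 4a + 8b + 3); substituting (7/16, -19/32) gives ∇L = (0, 0), so (7/16, -19/32) is indeed a critical point.
The Hessian of L is constant: H = [[10, 4], [4, 8]].
det(H) = 10·8 − 4² = 64.
det(H) > 0 and tr(H) = 18 > 0, so H is positive definite and the point is a local minimum.

local minimum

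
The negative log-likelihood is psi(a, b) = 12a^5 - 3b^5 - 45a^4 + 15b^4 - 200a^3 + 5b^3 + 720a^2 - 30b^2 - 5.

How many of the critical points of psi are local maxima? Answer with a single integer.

psi separates as a function of a plus a function of b, so ∇psi=0 decouples.
∂psi/∂a = 60a(a - 4)(a - 2)(a + 3) = 0 at a ∈ {-3, 0, 2, 4}; ∂psi/∂b = -15b(b - 4)(b - 1)(b + 1) = 0 at b ∈ {-1, 0, 1, 4}.
The Hessian is diagonal: diag(psi_aa, psi_bb). Second derivatives: psi_aa(-3)=-6300, psi_aa(0)=1440, psi_aa(2)=-1200, psi_aa(4)=3360; psi_bb(-1)=150, psi_bb(0)=-60, psi_bb(1)=90, psi_bb(4)=-900.
Local maxima occur where both diagonal entries negative: (-3, 0), (-3, 4), (2, 0), (2, 4). Count: 4.

4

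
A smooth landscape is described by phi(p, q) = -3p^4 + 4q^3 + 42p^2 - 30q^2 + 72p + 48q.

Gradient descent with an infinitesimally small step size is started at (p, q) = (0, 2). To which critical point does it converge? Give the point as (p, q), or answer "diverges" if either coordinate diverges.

(-1, 4)

phi is separable, so gradient descent decouples: p follows -∂phi/∂p, q follows -∂phi/∂q.
∂phi/∂p = -12(p - 3)(p + 1)(p + 2); at p=0 this is 72, so p decreases.
∂phi/∂q = 12(q - 4)(q - 1); at q=2 this is -24, so q increases.
p converges to its nearest critical value -1 (a local min of the p-part); q converges to 4. The iterate converges to (-1, 4).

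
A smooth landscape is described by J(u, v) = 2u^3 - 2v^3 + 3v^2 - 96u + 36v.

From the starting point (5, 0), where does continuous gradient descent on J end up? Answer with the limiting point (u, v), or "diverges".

J is separable, so gradient descent decouples: u follows -∂J/∂u, v follows -∂J/∂v.
∂J/∂u = 6(u - 4)(u + 4); at u=5 this is 54, so u decreases.
∂J/∂v = -6(v - 3)(v + 2); at v=0 this is 36, so v decreases.
u converges to its nearest critical value 4 (a local min of the u-part); v converges to -2. The iterate converges to (4, -2).

(4, -2)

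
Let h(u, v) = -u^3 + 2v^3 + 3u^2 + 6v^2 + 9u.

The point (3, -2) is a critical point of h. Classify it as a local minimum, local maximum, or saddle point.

The mixed partial ∂²h/∂u∂v is 0, so the Hessian at any point is diag(h_uu, h_vv) = diag(6(-u + 1), 12(v + 1)).
At (3, -2): H = diag(-12, -12).
Both eigenvalues are negative, so H is negative definite: a local maximum.

local maximum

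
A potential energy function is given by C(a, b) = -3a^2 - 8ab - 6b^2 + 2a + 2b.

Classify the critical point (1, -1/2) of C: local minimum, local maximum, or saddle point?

local maximum

The Hessian of C is constant: H = [[-6, -8], [-8, -12]].
det(H) = (-6)·(-12) − (-8)² = 8.
det(H) > 0 and tr(H) = -18 < 0, so H is negative definite and the point is a local maximum.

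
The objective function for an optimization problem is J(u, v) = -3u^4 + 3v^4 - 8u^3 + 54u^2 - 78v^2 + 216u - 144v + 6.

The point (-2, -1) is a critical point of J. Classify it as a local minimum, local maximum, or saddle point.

The mixed partial ∂²J/∂u∂v is 0, so the Hessian at any point is diag(J_uu, J_vv) = diag(12(-3u^2 - 4u + 9), 12(3v^2 - 13)).
At (-2, -1): H = diag(60, -120).
The eigenvalues have opposite signs, so H is indefinite: a saddle point.

saddle point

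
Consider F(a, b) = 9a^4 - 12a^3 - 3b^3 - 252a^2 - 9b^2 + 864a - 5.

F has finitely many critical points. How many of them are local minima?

2

F separates as a function of a plus a function of b, so ∇F=0 decouples.
∂F/∂a = 36(a - 3)(a - 2)(a + 4) = 0 at a ∈ {-4, 2, 3}; ∂F/∂b = -9b(b + 2) = 0 at b ∈ {-2, 0}.
The Hessian is diagonal: diag(F_aa, F_bb). Second derivatives: F_aa(-4)=1512, F_aa(2)=-216, F_aa(3)=252; F_bb(-2)=18, F_bb(0)=-18.
Local minima occur where both diagonal entries positive: (-4, -2), (3, -2). Count: 2.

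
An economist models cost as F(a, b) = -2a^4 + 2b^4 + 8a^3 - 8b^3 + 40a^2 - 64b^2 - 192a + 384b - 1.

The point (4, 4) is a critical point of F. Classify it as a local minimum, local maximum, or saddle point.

saddle point

The mixed partial ∂²F/∂a∂b is 0, so the Hessian at any point is diag(F_aa, F_bb) = diag(8(-3a^2 + 6a + 10), 8(3b^2 - 6b - 16)).
At (4, 4): H = diag(-112, 64).
The eigenvalues have opposite signs, so H is indefinite: a saddle point.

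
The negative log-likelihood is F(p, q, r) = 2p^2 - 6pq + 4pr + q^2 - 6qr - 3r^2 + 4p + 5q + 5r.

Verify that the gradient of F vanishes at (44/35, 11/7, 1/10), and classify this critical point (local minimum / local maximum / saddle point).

∇F = (4p - 6q + 4r + 4, -6p + 2q - 6r + 5, 4p - 6q - 6r + 5); substituting (44/35, 11/7, 1/10) gives ∇F = (0, 0, 0), so (44/35, 11/7, 1/10) is indeed a critical point.
The Hessian is constant: H = [[4, -6, 4], [-6, 2, -6], [4, -6, -6]].
Leading principal minors: Δ₁ = 4, Δ₂ = -28, Δ₃ = 280.
The minors fit neither the all-positive nor the alternating-sign pattern, so H is indefinite: a saddle point.

saddle point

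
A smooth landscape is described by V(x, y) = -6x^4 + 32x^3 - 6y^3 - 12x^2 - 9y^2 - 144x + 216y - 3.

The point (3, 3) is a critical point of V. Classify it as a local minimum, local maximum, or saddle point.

local maximum

The mixed partial ∂²V/∂x∂y is 0, so the Hessian at any point is diag(V_xx, V_yy) = diag(24(-3x^2 + 8x - 1), -18(2y + 1)).
At (3, 3): H = diag(-96, -126).
Both eigenvalues are negative, so H is negative definite: a local maximum.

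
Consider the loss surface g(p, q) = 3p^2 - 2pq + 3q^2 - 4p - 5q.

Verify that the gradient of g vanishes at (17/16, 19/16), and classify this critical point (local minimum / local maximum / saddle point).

local minimum

∇g = (6p - 2q - 4, -2p + 6q - 5); substituting (17/16, 19/16) gives ∇g = (0, 0), so (17/16, 19/16) is indeed a critical point.
The Hessian of g is constant: H = [[6, -2], [-2, 6]].
det(H) = 6·6 − (-2)² = 32.
det(H) > 0 and tr(H) = 12 > 0, so H is positive definite and the point is a local minimum.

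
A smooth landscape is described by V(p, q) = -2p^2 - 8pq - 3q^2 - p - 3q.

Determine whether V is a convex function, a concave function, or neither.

V is quadratic, so its Hessian is the constant matrix H = [[-4, -8], [-8, -6]].
det(H) = -40, tr(H) = -10.
det(H) < 0, so H is indefinite: neither convex nor concave.

neither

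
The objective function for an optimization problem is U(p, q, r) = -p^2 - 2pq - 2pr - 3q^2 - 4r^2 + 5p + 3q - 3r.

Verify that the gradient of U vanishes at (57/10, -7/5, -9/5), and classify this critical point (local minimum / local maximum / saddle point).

∇U = (-2p - 2q - 2r + 5, -2p - 6q + 3, -2p - 8r - 3); substituting (57/10, -7/5, -9/5) gives ∇U = (0, 0, 0), so (57/10, -7/5, -9/5) is indeed a critical point.
The Hessian is constant: H = [[-2, -2, -2], [-2, -6, 0], [-2, 0, -8]].
Leading principal minors: Δ₁ = -2, Δ₂ = 8, Δ₃ = -40.
The minors alternate sign starting negative (−, +, −), so H is negative definite: a local maximum.

local maximum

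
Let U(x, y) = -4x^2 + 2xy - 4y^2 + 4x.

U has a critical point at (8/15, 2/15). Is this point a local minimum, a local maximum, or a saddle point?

local maximum

The Hessian of U is constant: H = [[-8, 2], [2, -8]].
det(H) = (-8)·(-8) − 2² = 60.
det(H) > 0 and tr(H) = -16 < 0, so H is negative definite and the point is a local maximum.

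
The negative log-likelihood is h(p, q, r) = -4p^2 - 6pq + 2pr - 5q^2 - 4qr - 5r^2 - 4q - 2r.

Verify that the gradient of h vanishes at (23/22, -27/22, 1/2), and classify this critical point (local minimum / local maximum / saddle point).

local maximum

∇h = (-8p - 6q + 2r, -6p - 10q - 4r - 4, 2p - 4q - 10r - 2); substituting (23/22, -27/22, 1/2) gives ∇h = (0, 0, 0), so (23/22, -27/22, 1/2) is indeed a critical point.
The Hessian is constant: H = [[-8, -6, 2], [-6, -10, -4], [2, -4, -10]].
Leading principal minors: Δ₁ = -8, Δ₂ = 44, Δ₃ = -176.
The minors alternate sign starting negative (−, +, −), so H is negative definite: a local maximum.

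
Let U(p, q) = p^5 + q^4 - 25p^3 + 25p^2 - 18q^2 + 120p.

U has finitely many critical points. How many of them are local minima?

4

U separates as a function of p plus a function of q, so ∇U=0 decouples.
∂U/∂p = 5(p - 3)(p - 2)(p + 1)(p + 4) = 0 at p ∈ {-4, -1, 2, 3}; ∂U/∂q = 4q(q - 3)(q + 3) = 0 at q ∈ {-3, 0, 3}.
The Hessian is diagonal: diag(U_pp, U_qq). Second derivatives: U_pp(-4)=-630, U_pp(-1)=180, U_pp(2)=-90, U_pp(3)=140; U_qq(-3)=72, U_qq(0)=-36, U_qq(3)=72.
Local minima occur where both diagonal entries positive: (-1, -3), (-1, 3), (3, -3), (3, 3). Count: 4.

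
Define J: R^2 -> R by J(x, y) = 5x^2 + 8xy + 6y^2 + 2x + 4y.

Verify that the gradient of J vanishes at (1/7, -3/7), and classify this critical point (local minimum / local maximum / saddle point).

local minimum

∇J = (10x + 8y + 2, 8x + 12y + 4); substituting (1/7, -3/7) gives ∇J = (0, 0), so (1/7, -3/7) is indeed a critical point.
The Hessian of J is constant: H = [[10, 8], [8, 12]].
det(H) = 10·12 − 8² = 56.
det(H) > 0 and tr(H) = 22 > 0, so H is positive definite and the point is a local minimum.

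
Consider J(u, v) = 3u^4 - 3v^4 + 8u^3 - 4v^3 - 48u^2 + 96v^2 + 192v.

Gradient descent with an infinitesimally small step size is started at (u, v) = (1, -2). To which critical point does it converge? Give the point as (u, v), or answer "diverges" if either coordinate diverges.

(2, -1)

J is separable, so gradient descent decouples: u follows -∂J/∂u, v follows -∂J/∂v.
∂J/∂u = 12u(u - 2)(u + 4); at u=1 this is -60, so u increases.
∂J/∂v = -12(v - 4)(v + 1)(v + 4); at v=-2 this is -144, so v increases.
u converges to its nearest critical value 2 (a local min of the u-part); v converges to -1. The iterate converges to (2, -1).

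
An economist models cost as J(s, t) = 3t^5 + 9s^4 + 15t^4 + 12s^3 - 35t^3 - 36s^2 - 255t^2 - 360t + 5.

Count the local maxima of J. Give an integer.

2

J separates as a function of s plus a function of t, so ∇J=0 decouples.
∂J/∂s = 36s(s - 1)(s + 2) = 0 at s ∈ {-2, 0, 1}; ∂J/∂t = 15(t - 3)(t + 1)(t + 2)(t + 4) = 0 at t ∈ {-4, -2, -1, 3}.
The Hessian is diagonal: diag(J_ss, J_tt). Second derivatives: J_ss(-2)=216, J_ss(0)=-72, J_ss(1)=108; J_tt(-4)=-630, J_tt(-2)=150, J_tt(-1)=-180, J_tt(3)=2100.
Local maxima occur where both diagonal entries negative: (0, -4), (0, -1). Count: 2.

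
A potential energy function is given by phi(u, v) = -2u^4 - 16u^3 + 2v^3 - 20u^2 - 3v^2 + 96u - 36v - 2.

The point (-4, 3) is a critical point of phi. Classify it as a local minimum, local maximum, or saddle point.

saddle point

The mixed partial ∂²phi/∂u∂v is 0, so the Hessian at any point is diag(phi_uu, phi_vv) = diag(-8(3u^2 + 12u + 5), 6(2v - 1)).
At (-4, 3): H = diag(-40, 30).
The eigenvalues have opposite signs, so H is indefinite: a saddle point.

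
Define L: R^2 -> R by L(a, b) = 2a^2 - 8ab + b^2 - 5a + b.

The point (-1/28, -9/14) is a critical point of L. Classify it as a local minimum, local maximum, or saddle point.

saddle point

The Hessian of L is constant: H = [[4, -8], [-8, 2]].
det(H) = 4·2 − (-8)² = -56.
Since det(H) < 0, H is indefinite and the critical point is a saddle point.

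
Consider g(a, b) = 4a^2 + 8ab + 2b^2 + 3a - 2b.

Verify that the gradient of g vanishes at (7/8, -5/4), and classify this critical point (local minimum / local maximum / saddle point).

∇g = (8a + 8b + 3, 8a + 4b - 2); substituting (7/8, -5/4) gives ∇g = (0, 0), so (7/8, -5/4) is indeed a critical point.
The Hessian of g is constant: H = [[8, 8], [8, 4]].
det(H) = 8·4 − 8² = -32.
Since det(H) < 0, H is indefinite and the critical point is a saddle point.

saddle point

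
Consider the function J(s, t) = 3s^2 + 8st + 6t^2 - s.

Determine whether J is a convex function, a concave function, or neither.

convex

J is quadratic, so its Hessian is the constant matrix H = [[6, 8], [8, 12]].
det(H) = 8, tr(H) = 18.
det(H) > 0 and tr(H) > 0, so H is positive definite everywhere: convex.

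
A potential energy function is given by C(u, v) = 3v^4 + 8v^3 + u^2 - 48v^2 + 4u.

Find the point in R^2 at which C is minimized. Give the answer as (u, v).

C(u,v) separates as P(u) + Q(v), so its minimum is min P + min Q.
P'(u) = 2u + 4 vanishes at u ∈ {-2}; Q'(v) = 12v(v - 2)(v + 4) vanishes at v ∈ {-4, 0, 2}.
Local minima of P (where P''>0): P(-2)=-4. Local minima of Q: Q(-4)=-512, Q(2)=-80.
So the global minimum of C is P(-2) + Q(-4) = -4 − 512 = -516, attained at (-2, -4).

(-2, -4)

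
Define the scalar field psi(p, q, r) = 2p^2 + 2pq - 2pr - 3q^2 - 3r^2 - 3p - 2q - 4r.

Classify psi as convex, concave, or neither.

psi is quadratic, so its Hessian is the constant matrix H = [[4, 2, -2], [2, -6, 0], [-2, 0, -6]].
Leading principal minors: 4, -28, 192.
Neither pattern holds ⇒ H is indefinite ⇒ neither convex nor concave.

neither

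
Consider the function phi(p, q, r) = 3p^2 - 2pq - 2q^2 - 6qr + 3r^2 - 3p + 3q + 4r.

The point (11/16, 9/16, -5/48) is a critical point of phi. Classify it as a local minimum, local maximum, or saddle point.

saddle point

The Hessian is constant: H = [[6, -2, 0], [-2, -4, -6], [0, -6, 6]].
Leading principal minors: Δ₁ = 6, Δ₂ = -28, Δ₃ = -384.
The minors fit neither the all-positive nor the alternating-sign pattern, so H is indefinite: a saddle point.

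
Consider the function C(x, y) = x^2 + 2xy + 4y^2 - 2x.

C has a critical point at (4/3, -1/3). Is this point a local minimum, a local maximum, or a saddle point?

The Hessian of C is constant: H = [[2, 2], [2, 8]].
det(H) = 2·8 − 2² = 12.
det(H) > 0 and tr(H) = 10 > 0, so H is positive definite and the point is a local minimum.

local minimum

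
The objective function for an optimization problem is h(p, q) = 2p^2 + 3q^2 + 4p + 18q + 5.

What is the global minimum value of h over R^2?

h(p,q) separates as A(p) + B(q) + 5, so its minimum is min A + min B + 5.
A'(p) = 4p + 4 vanishes at p ∈ {-1}; B'(q) = 6q + 18 vanishes at q ∈ {-3}.
Local minima of A (where A''>0): A(-1)=-2. Local minima of B: B(-3)=-27.
So the global minimum of h is A(-1) + B(-3) + 5 = -2 − 27 + 5 = -24, attained at (-1, -3).

-24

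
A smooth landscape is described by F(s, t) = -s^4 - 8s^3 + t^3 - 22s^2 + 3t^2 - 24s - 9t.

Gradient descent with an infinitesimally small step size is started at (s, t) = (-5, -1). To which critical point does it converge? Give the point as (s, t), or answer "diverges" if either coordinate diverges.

diverges

F is separable, so gradient descent decouples: s follows -∂F/∂s, t follows -∂F/∂t.
∂F/∂s = -4(s + 1)(s + 2)(s + 3); at s=-5 this is 96, so s decreases.
∂F/∂t = 3(t - 1)(t + 3); at t=-1 this is -12, so t increases.
The s-coordinate has no critical point in that direction and runs off to infinity.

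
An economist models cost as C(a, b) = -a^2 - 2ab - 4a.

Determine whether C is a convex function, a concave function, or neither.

C is quadratic, so its Hessian is the constant matrix H = [[-2, -2], [-2, 0]].
det(H) = -4, tr(H) = -2.
det(H) < 0, so H is indefinite: neither convex nor concave.

neither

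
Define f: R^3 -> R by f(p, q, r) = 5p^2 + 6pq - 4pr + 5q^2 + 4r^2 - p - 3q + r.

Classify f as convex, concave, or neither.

f is quadratic, so its Hessian is the constant matrix H = [[10, 6, -4], [6, 10, 0], [-4, 0, 8]].
Leading principal minors: 10, 64, 352.
All positive ⇒ H ≻ 0 ⇒ convex.

convex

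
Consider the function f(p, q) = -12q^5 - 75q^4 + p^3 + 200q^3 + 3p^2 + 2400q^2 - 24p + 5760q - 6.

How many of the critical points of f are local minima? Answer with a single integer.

f separates as a function of p plus a function of q, so ∇f=0 decouples.
∂f/∂p = 3(p - 2)(p + 4) = 0 at p ∈ {-4, 2}; ∂f/∂q = -60(q - 4)(q + 2)(q + 3)(q + 4) = 0 at q ∈ {-4, -3, -2, 4}.
The Hessian is diagonal: diag(f_pp, f_qq). Second derivatives: f_pp(-4)=-18, f_pp(2)=18; f_qq(-4)=960, f_qq(-3)=-420, f_qq(-2)=720, f_qq(4)=-20160.
Local minima occur where both diagonal entries positive: (2, -4), (2, -2). Count: 2.

2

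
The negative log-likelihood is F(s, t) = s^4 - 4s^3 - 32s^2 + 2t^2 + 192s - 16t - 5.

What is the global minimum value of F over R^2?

-805

F(s,t) separates as P(s) + Q(t) − 5, so its minimum is min P + min Q − 5.
P'(s) = 4(s - 4)(s - 3)(s + 4) vanishes at s ∈ {-4, 3, 4}; Q'(t) = 4(t - 4) vanishes at t ∈ {4}.
Local minima of P (where P''>0): P(-4)=-768, P(4)=256. Local minima of Q: Q(4)=-32.
So the global minimum of F is P(-4) + Q(4) − 5 = -768 − 32 − 5 = -805, attained at (-4, 4).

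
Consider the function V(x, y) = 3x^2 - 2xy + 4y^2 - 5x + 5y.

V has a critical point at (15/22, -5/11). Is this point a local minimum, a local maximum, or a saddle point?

The Hessian of V is constant: H = [[6, -2], [-2, 8]].
det(H) = 6·8 − (-2)² = 44.
det(H) > 0 and tr(H) = 14 > 0, so H is positive definite and the point is a local minimum.

local minimum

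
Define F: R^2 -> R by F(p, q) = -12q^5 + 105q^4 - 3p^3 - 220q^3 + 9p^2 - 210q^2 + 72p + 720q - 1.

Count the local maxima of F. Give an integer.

F separates as a function of p plus a function of q, so ∇F=0 decouples.
∂F/∂p = -9(p - 4)(p + 2) = 0 at p ∈ {-2, 4}; ∂F/∂q = -60(q - 4)(q - 3)(q - 1)(q + 1) = 0 at q ∈ {-1, 1, 3, 4}.
The Hessian is diagonal: diag(F_pp, F_qq). Second derivatives: F_pp(-2)=54, F_pp(4)=-54; F_qq(-1)=2400, F_qq(1)=-720, F_qq(3)=480, F_qq(4)=-900.
Local maxima occur where both diagonal entries negative: (4, 1), (4, 4). Count: 2.

2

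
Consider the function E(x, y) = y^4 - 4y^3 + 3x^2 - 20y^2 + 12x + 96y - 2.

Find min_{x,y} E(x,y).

E(x,y) separates as P(x) + Q(y) − 2, so its minimum is min P + min Q − 2.
P'(x) = 6x + 12 vanishes at x ∈ {-2}; Q'(y) = 4(y - 4)(y - 2)(y + 3) vanishes at y ∈ {-3, 2, 4}.
Local minima of P (where P''>0): P(-2)=-12. Local minima of Q: Q(-3)=-279, Q(4)=64.
So the global minimum of E is P(-2) + Q(-3) − 2 = -12 − 279 − 2 = -293, attained at (-2, -3).

-293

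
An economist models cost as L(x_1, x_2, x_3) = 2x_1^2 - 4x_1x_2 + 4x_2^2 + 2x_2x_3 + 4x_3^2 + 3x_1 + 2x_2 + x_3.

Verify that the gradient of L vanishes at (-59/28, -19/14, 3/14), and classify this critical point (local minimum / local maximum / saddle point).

∇L = (4x_1 - 4x_2 + 3, -4x_1 + 8x_2 + 2x_3 + 2, 2x_2 + 8x_3 + 1); substituting (-59/28, -19/14, 3/14) gives ∇L = (0, 0, 0), so (-59/28, -19/14, 3/14) is indeed a critical point.
The Hessian is constant: H = [[4, -4, 0], [-4, 8, 2], [0, 2, 8]].
Leading principal minors: Δ₁ = 4, Δ₂ = 16, Δ₃ = 112.
All leading minors are positive, so H is positive definite: a local minimum.

local minimum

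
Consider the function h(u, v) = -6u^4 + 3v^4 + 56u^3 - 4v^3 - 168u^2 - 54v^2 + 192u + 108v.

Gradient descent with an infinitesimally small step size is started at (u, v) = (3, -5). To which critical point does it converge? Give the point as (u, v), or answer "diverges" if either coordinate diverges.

h is separable, so gradient descent decouples: u follows -∂h/∂u, v follows -∂h/∂v.
∂h/∂u = -24(u - 4)(u - 2)(u - 1); at u=3 this is 48, so u decreases.
∂h/∂v = 12(v - 3)(v - 1)(v + 3); at v=-5 this is -1152, so v increases.
u converges to its nearest critical value 2 (a local min of the u-part); v converges to -3. The iterate converges to (2, -3).

(2, -3)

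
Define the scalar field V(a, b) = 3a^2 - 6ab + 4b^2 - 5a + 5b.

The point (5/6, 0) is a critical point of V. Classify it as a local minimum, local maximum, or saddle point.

local minimum

The Hessian of V is constant: H = [[6, -6], [-6, 8]].
det(H) = 6·8 − (-6)² = 12.
det(H) > 0 and tr(H) = 14 > 0, so H is positive definite and the point is a local minimum.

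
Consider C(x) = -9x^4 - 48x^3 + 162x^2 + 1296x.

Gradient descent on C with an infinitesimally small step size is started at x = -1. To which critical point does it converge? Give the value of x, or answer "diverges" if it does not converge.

-3

C'(x) = -36(x - 3)(x + 3)(x + 4), so C'(-1) = 864.
Gradient descent moves in the -C' direction, i.e. x is decreasing.
The nearest critical point in that direction is x = -3, where C'' = 216 > 0 (a local minimum). The iterate converges there.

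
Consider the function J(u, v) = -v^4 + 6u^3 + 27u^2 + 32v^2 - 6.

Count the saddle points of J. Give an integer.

J separates as a function of u plus a function of v, so ∇J=0 decouples.
∂J/∂u = 18u(u + 3) = 0 at u ∈ {-3, 0}; ∂J/∂v = -4v(v - 4)(v + 4) = 0 at v ∈ {-4, 0, 4}.
The Hessian is diagonal: diag(J_uu, J_vv). Second derivatives: J_uu(-3)=-54, J_uu(0)=54; J_vv(-4)=-128, J_vv(0)=64, J_vv(4)=-128.
Saddle points occur where the two diagonal entries have opposite signs: (-3, 0), (0, -4), (0, 4). Count: 3.

3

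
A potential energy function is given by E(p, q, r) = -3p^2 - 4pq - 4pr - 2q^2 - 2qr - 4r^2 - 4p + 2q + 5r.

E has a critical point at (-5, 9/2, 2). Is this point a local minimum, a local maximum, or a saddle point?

The Hessian is constant: H = [[-6, -4, -4], [-4, -4, -2], [-4, -2, -8]].
Leading principal minors: Δ₁ = -6, Δ₂ = 8, Δ₃ = -40.
The minors alternate sign starting negative (−, +, −), so H is negative definite: a local maximum.

local maximum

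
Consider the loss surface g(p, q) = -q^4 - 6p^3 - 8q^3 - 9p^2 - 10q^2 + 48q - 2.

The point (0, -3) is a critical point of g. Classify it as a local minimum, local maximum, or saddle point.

saddle point

The mixed partial ∂²g/∂p∂q is 0, so the Hessian at any point is diag(g_pp, g_qq) = diag(-18(2p + 1), -4(3q^2 + 12q + 5)).
At (0, -3): H = diag(-18, 16).
The eigenvalues have opposite signs, so H is indefinite: a saddle point.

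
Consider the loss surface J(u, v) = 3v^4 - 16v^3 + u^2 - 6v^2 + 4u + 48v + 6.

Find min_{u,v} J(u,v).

-158

J(u,v) separates as P(u) + Q(v) + 6, so its minimum is min P + min Q + 6.
P'(u) = 2u + 4 vanishes at u ∈ {-2}; Q'(v) = 12(v - 4)(v - 1)(v + 1) vanishes at v ∈ {-1, 1, 4}.
Local minima of P (where P''>0): P(-2)=-4. Local minima of Q: Q(-1)=-35, Q(4)=-160.
So the global minimum of J is P(-2) + Q(4) + 6 = -4 − 160 + 6 = -158, attained at (-2, 4).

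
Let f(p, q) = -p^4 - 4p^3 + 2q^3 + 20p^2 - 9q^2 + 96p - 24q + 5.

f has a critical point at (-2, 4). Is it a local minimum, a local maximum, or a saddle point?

local minimum

The mixed partial ∂²f/∂p∂q is 0, so the Hessian at any point is diag(f_pp, f_qq) = diag(4(-3p^2 - 6p + 10), 6(2q - 3)).
At (-2, 4): H = diag(40, 30).
Both eigenvalues are positive, so H is positive definite: a local minimum.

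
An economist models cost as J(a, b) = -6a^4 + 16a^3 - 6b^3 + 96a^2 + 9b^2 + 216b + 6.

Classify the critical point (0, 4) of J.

The mixed partial ∂²J/∂a∂b is 0, so the Hessian at any point is diag(J_aa, J_bb) = diag(24(-3a^2 + 4a + 8), 18(-2b + 1)).
At (0, 4): H = diag(192, -126).
The eigenvalues have opposite signs, so H is indefinite: a saddle point.

saddle point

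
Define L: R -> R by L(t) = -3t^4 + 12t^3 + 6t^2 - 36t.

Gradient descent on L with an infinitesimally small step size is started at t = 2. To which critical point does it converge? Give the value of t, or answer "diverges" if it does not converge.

L'(t) = -12(t - 3)(t - 1)(t + 1), so L'(2) = 36.
Gradient descent moves in the -L' direction, i.e. t is decreasing.
The nearest critical point in that direction is t = 1, where L'' = 48 > 0 (a local minimum). The iterate converges there.

1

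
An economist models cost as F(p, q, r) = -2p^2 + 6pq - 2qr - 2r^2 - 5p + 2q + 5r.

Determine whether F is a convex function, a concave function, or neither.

neither

F is quadratic, so its Hessian is the constant matrix H = [[-4, 6, 0], [6, 0, -2], [0, -2, -4]].
Leading principal minors: -4, -36, 160.
Neither pattern holds ⇒ H is indefinite ⇒ neither convex nor concave.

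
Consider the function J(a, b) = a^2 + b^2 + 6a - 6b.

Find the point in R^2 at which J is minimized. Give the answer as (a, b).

(-3, 3)

J(a,b) separates as P(a) + Q(b), so its minimum is min P + min Q.
P'(a) = 2a + 6 vanishes at a ∈ {-3}; Q'(b) = 2b - 6 vanishes at b ∈ {3}.
Local minima of P (where P''>0): P(-3)=-9. Local minima of Q: Q(3)=-9.
So the global minimum of J is P(-3) + Q(3) = -9 − 9 = -18, attained at (-3, 3).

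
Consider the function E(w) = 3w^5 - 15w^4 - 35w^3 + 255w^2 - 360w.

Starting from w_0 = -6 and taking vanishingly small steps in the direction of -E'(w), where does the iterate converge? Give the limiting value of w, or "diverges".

diverges

E'(w) = 15(w - 4)(w - 2)(w - 1)(w + 3), so E'(-6) = 25200.
Gradient descent moves in the -E' direction, i.e. w is decreasing.
There is no critical point below w=-6, and E' keeps the same sign, so the iterate runs off to −∞.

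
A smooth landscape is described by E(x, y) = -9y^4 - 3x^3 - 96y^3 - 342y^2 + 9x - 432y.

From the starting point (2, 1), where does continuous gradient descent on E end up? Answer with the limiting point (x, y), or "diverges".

diverges

E is separable, so gradient descent decouples: x follows -∂E/∂x, y follows -∂E/∂y.
∂E/∂x = -9(x - 1)(x + 1); at x=2 this is -27, so x increases.
∂E/∂y = -36(y + 1)(y + 3)(y + 4); at y=1 this is -1440, so y increases.
The x-coordinate has no critical point in that direction and runs off to infinity.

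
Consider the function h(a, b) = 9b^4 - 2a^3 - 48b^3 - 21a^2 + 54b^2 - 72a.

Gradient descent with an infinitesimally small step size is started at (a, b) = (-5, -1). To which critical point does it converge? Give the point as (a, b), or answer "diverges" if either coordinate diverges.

(-4, 0)

h is separable, so gradient descent decouples: a follows -∂h/∂a, b follows -∂h/∂b.
∂h/∂a = -6(a + 3)(a + 4); at a=-5 this is -12, so a increases.
∂h/∂b = 36b(b - 3)(b - 1); at b=-1 this is -288, so b increases.
a converges to its nearest critical value -4 (a local min of the a-part); b converges to 0. The iterate converges to (-4, 0).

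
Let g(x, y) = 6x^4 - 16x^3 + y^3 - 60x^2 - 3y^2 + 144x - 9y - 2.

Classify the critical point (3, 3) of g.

The mixed partial ∂²g/∂x∂y is 0, so the Hessian at any point is diag(g_xx, g_yy) = diag(24(3x^2 - 4x - 5), 6(y - 1)).
At (3, 3): H = diag(240, 12).
Both eigenvalues are positive, so H is positive definite: a local minimum.

local minimum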